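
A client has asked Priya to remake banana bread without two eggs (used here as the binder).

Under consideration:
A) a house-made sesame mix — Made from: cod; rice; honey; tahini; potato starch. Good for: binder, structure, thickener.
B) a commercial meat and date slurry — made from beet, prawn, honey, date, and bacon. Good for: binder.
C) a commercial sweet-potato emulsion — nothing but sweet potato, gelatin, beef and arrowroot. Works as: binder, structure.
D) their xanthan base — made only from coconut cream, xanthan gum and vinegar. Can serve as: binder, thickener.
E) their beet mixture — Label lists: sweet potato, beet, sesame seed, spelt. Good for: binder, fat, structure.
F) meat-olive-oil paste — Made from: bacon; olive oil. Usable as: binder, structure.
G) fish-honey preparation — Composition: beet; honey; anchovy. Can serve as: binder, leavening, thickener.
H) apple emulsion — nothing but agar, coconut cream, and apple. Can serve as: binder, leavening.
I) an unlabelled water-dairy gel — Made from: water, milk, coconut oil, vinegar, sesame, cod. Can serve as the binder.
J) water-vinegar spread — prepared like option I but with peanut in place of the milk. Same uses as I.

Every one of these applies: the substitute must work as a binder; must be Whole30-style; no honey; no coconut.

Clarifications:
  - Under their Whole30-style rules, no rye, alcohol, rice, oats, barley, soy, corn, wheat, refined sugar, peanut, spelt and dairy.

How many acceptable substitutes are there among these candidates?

A: has rice, so not Whole30-style; has honey, so not honey-free — reject
B: has honey, so not honey-free — out
C: all constraints satisfied — valid
D: has coconut cream, so not coconut-free — no
E: has spelt, so not Whole30-style — no
F: all constraints satisfied — OK
G: has honey, so not honey-free — reject
H: has coconut cream, so not coconut-free — no
I: has milk, so not Whole30-style; has coconut oil, so not coconut-free — out
J: has peanut, so not Whole30-style; has coconut oil, so not coconut-free — no

2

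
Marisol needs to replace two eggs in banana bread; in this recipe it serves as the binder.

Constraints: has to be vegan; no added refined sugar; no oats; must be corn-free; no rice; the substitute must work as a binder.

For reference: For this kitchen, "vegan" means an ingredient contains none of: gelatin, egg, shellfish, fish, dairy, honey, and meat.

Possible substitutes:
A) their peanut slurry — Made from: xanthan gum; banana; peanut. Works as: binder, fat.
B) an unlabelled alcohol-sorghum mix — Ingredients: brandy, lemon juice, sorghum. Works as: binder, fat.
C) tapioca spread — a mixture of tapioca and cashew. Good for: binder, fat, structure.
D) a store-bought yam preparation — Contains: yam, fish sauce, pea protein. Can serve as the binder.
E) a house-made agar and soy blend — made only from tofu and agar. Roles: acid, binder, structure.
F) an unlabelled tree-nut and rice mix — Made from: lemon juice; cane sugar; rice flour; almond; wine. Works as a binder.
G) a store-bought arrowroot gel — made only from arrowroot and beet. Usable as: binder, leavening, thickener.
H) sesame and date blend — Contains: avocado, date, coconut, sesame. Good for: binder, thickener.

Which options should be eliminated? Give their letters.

D, F

A: nothing on the exclusion list — OK
B: works as a binder, no refined sugar, no corn — keep
C: only cashew and tapioca; none excluded — OK
D: has fish sauce, so not vegan — no
E: no corn, no oats — OK
F: has cane sugar, so not no-added-sugar; has rice flour, so not rice-free — out
G: only arrowroot and beet; none excluded — OK
H: all constraints satisfied — valid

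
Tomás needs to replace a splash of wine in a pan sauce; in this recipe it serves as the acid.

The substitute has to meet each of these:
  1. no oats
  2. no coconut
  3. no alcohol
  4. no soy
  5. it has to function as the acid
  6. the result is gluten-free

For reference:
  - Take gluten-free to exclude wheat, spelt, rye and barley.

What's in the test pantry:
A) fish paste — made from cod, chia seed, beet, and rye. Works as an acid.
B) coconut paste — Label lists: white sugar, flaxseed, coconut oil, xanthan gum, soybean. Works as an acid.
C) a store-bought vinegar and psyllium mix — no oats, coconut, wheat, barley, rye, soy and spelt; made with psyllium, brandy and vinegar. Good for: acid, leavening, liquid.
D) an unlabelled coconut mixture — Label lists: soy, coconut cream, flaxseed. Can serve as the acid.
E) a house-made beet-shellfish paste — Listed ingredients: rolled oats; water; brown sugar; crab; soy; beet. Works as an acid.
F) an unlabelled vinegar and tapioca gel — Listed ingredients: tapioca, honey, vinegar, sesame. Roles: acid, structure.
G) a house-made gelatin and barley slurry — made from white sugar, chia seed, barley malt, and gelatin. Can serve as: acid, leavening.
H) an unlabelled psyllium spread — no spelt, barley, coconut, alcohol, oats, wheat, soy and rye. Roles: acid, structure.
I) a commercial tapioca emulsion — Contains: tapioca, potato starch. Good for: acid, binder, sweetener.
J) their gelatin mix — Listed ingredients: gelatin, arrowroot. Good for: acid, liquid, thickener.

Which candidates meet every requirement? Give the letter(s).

A: has rye, so not gluten-free — no
B: has soybean, so not soy-free; has coconut oil, so not coconut-free — no
C: has brandy, so not alcohol-free — no
D: has soy, so not soy-free; has coconut cream, so not coconut-free — out
E: has soy, so not soy-free; has rolled oats, so not oat-free — reject
F: no alcohol, gluten-free — OK
G: has barley malt, so not gluten-free — reject
H: every rule checks out — OK
I: all constraints satisfied — keep
J: only gelatin and arrowroot; none excluded — valid

F, H, I, J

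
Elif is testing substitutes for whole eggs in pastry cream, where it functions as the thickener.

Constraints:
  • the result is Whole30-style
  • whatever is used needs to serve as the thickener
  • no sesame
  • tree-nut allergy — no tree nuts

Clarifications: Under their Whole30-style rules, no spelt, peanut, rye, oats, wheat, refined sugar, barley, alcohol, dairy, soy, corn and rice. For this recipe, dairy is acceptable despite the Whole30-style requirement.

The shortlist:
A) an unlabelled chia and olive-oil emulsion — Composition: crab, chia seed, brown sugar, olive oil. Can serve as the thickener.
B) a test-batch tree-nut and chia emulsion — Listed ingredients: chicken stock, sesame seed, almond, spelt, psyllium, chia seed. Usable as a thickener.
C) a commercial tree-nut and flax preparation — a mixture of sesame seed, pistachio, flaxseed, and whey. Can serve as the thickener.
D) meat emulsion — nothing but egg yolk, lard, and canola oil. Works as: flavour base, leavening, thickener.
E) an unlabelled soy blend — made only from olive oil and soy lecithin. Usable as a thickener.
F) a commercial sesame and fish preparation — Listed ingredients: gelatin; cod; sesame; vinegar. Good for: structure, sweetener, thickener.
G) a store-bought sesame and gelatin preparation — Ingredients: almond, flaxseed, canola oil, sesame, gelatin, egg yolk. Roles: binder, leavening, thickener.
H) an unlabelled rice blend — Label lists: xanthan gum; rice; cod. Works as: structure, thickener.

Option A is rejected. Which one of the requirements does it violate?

usable as a thickener: satisfied
Whole30-style: has brown sugar — fails
sesame-free: satisfied
tree-nut-free: satisfied

Whole30-style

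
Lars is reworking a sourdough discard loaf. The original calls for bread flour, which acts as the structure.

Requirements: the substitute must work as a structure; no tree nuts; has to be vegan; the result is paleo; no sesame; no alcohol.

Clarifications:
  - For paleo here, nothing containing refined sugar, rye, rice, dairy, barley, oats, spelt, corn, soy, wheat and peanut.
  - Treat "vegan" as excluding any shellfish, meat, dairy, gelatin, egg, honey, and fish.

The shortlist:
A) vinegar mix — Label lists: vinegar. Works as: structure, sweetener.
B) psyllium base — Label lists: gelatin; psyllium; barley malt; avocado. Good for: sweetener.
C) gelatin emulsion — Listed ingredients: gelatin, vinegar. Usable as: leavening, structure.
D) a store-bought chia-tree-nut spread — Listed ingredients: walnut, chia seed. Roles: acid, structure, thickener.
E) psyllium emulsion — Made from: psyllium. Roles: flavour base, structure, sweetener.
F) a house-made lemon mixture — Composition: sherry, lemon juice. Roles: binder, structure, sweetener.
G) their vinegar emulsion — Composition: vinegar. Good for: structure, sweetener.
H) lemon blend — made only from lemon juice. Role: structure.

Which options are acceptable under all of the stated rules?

A: every rule checks out — keep
B: not usable as a structure; has barley malt, so not paleo (and 1 more) — out
C: has gelatin, so not vegan — out
D: has walnut, so not tree-nut-free — out
E: only psyllium; none excluded — OK
F: has sherry, so not alcohol-free — out
G: only vinegar; none excluded — keep
H: all constraints satisfied — valid

A, E, G, H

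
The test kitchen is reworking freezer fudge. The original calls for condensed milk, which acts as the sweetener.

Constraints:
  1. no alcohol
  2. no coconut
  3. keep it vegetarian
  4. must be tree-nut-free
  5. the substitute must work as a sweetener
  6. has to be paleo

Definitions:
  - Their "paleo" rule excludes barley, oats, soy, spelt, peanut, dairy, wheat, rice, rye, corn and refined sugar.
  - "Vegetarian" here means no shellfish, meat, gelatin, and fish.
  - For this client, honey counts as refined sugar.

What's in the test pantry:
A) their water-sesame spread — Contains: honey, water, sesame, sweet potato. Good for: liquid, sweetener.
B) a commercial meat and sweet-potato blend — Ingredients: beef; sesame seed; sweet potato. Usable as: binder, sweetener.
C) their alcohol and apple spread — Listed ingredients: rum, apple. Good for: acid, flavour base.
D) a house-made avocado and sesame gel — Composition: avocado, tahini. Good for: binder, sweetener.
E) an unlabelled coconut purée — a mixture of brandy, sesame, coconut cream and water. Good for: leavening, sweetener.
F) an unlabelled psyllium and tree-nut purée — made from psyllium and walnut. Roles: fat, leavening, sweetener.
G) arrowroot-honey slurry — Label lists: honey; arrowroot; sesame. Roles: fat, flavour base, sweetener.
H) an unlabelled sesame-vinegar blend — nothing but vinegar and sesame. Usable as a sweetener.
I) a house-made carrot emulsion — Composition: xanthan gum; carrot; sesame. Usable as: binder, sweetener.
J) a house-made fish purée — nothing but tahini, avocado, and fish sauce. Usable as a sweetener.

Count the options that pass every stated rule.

A: has honey, so not paleo — reject
B: has beef, so not vegetarian — no
C: not usable as a sweetener; has rum, so not alcohol-free — out
D: nothing on the exclusion list — valid
E: has brandy, so not alcohol-free; has coconut cream, so not coconut-free — reject
F: has walnut, so not tree-nut-free — no
G: has honey, so not paleo — no
H: works as a sweetener, vegetarian, paleo — keep
I: only sesame, carrot, and xanthan gum; none excluded — keep
J: has fish sauce, so not vegetarian — no

3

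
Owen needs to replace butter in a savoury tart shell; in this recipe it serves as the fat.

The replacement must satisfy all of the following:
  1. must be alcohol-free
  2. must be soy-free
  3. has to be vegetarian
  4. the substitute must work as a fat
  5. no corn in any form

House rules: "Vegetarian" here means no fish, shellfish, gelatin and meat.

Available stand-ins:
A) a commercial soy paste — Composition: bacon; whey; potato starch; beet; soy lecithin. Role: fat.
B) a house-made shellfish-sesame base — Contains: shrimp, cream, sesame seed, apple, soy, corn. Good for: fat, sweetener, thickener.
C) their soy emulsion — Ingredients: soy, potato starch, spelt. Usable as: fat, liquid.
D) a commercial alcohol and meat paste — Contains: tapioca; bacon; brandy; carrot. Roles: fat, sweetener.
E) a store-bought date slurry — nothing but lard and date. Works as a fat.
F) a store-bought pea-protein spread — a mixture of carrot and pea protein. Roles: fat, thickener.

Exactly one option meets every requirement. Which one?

A: has bacon, so not vegetarian; has soy lecithin, so not soy-free — reject
B: has shrimp, so not vegetarian; has corn, so not corn-free (and 1 more) — out
C: has soy, so not soy-free — reject
D: has bacon, so not vegetarian; has brandy, so not alcohol-free — reject
E: has lard, so not vegetarian — no
F: nothing on the exclusion list — OK

F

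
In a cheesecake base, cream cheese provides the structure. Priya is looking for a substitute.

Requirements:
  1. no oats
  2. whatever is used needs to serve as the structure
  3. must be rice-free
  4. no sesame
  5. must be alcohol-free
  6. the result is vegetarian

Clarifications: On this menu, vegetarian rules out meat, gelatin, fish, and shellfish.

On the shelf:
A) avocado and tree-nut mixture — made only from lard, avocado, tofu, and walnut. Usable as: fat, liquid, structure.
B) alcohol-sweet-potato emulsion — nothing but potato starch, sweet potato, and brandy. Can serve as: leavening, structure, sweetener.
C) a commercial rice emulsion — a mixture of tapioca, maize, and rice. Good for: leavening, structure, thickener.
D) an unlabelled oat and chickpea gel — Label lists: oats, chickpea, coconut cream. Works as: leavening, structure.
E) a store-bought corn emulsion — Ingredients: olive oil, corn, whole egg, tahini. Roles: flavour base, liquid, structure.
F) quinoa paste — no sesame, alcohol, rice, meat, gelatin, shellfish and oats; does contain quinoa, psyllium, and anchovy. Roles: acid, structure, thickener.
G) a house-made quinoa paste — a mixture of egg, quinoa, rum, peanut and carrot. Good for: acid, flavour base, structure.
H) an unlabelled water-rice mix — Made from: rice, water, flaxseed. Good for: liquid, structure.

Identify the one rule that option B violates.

usable as a structure: satisfied
vegetarian: satisfied
alcohol-free: has brandy — fails
rice-free: satisfied
oat-free: satisfied
sesame-free: satisfied

alcohol-free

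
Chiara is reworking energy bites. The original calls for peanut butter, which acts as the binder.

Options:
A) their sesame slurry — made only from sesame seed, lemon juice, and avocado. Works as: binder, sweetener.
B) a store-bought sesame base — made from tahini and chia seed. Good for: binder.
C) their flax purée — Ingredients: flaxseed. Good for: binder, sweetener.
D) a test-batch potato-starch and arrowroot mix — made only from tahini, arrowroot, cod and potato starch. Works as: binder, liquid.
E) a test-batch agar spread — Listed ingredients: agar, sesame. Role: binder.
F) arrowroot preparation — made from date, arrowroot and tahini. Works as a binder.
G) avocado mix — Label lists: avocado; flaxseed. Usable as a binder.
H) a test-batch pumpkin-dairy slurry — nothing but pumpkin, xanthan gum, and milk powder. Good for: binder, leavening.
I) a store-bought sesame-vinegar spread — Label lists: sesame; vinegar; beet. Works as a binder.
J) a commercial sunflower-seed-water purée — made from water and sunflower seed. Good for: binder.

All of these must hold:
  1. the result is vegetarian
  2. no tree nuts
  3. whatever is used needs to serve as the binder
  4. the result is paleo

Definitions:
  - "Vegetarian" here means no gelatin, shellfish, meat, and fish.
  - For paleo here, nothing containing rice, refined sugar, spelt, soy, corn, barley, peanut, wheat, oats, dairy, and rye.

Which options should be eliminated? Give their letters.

D, H

A: paleo, vegetarian — keep
B: all constraints satisfied — valid
C: works as a binder, no tree nuts, paleo — keep
D: has cod, so not vegetarian — out
E: works as a binder, no tree nuts, paleo — keep
F: all constraints satisfied — valid
G: every rule checks out — valid
H: has milk powder, so not paleo — out
I: only sesame, beet and vinegar; none excluded — keep
J: works as a binder, vegetarian, no tree nuts — keep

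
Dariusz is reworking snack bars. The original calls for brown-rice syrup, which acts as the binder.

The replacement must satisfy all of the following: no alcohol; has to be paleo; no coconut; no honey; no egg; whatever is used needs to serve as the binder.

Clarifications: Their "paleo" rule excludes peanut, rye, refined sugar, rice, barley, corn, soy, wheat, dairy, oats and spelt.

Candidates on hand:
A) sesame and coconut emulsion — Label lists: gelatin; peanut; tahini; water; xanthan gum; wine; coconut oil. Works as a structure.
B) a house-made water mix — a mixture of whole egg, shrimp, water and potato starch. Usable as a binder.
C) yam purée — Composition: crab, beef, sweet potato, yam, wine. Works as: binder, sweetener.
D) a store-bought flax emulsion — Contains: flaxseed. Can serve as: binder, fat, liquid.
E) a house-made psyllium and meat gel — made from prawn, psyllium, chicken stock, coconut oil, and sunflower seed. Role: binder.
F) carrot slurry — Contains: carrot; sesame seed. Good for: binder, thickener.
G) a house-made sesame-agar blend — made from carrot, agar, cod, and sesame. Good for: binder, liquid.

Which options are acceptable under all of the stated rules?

A: not usable as a binder; has peanut, so not paleo (and 2 more) — no
B: has whole egg, so not egg-free — no
C: has wine, so not alcohol-free — reject
D: works as a binder, no honey, no coconut — valid
E: has coconut oil, so not coconut-free — out
F: only sesame seed and carrot; none excluded — valid
G: all constraints satisfied — valid

D, F, G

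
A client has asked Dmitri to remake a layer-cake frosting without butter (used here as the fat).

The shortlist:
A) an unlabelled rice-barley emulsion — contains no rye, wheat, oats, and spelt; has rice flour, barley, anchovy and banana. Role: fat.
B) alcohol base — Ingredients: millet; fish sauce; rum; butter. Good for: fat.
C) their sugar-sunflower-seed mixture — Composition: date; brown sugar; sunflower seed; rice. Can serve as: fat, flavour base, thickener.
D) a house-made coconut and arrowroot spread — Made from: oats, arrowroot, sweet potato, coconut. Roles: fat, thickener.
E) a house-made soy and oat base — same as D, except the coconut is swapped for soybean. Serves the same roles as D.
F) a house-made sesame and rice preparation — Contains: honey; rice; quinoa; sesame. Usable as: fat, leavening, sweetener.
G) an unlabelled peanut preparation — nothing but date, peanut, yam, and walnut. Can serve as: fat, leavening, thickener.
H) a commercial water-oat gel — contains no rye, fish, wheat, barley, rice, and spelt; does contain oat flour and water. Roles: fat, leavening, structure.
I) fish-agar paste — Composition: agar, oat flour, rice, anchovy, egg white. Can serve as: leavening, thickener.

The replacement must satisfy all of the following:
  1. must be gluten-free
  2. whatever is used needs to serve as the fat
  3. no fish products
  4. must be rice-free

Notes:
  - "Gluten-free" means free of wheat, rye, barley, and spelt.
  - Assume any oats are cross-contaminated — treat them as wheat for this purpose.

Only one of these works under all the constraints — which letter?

G

A: has barley, so not gluten-free; has anchovy, so not fish-free (and 1 more) — out
B: has fish sauce, so not fish-free — no
C: has rice, so not rice-free — out
D: has oats, so not gluten-free — out
E: has oats, so not gluten-free — reject
F: has rice, so not rice-free — no
G: works as a fat, no rice, gluten-free — OK
H: has oat flour, so not gluten-free — no
I: not usable as a fat; has oat flour, so not gluten-free (and 2 more) — reject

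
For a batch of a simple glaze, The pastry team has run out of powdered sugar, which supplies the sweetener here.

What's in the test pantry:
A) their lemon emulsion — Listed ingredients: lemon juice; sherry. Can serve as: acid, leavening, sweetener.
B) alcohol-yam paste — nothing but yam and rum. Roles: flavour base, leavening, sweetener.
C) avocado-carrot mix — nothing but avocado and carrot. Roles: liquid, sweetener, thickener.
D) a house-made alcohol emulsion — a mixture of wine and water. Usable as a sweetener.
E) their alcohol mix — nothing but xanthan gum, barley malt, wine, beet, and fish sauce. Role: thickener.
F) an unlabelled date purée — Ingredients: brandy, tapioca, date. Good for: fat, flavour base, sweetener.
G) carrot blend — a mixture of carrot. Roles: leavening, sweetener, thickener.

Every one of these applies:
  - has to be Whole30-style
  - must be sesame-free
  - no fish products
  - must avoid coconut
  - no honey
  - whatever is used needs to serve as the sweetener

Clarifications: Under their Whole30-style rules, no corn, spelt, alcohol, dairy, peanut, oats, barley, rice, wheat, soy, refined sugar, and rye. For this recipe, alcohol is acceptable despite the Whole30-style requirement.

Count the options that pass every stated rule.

A: alcohol is permitted under the Whole30-style carve-out; nothing else excluded — keep
B: alcohol is permitted under the Whole30-style carve-out; nothing else excluded — OK
C: works as a sweetener, Whole30-style, no sesame — valid
D: alcohol is permitted under the Whole30-style carve-out; nothing else excluded — keep
E: not usable as a sweetener; has barley malt, so not Whole30-style (and 1 more) — reject
F: alcohol is permitted under the Whole30-style carve-out; nothing else excluded — valid
G: no fish, Whole30-style — OK

6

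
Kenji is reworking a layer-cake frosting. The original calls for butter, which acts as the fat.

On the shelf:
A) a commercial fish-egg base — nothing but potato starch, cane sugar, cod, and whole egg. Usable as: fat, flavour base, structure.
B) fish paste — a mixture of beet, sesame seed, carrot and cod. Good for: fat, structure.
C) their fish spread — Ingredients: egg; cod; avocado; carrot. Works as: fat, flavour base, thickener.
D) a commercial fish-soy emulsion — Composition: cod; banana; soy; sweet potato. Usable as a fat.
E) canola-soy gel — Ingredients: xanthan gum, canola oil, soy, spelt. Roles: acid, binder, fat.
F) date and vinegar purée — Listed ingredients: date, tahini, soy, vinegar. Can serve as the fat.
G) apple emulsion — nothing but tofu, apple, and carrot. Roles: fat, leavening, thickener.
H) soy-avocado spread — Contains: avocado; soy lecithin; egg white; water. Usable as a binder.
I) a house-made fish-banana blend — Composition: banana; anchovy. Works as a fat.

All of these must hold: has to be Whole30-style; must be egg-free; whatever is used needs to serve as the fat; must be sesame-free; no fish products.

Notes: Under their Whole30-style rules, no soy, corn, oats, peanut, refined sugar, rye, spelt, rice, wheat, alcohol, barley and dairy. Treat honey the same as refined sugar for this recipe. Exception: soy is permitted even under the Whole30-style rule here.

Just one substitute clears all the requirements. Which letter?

G

A: has cane sugar, so not Whole30-style; has whole egg, so not egg-free (and 1 more) — reject
B: has sesame seed, so not sesame-free; has cod, so not fish-free — reject
C: has egg, so not egg-free; has cod, so not fish-free — no
D: has cod, so not fish-free — no
E: has spelt, so not Whole30-style — reject
F: has tahini, so not sesame-free — no
G: soy is permitted under the Whole30-style carve-out; nothing else excluded — keep
H: not usable as a fat; has egg white, so not egg-free — no
I: has anchovy, so not fish-free — no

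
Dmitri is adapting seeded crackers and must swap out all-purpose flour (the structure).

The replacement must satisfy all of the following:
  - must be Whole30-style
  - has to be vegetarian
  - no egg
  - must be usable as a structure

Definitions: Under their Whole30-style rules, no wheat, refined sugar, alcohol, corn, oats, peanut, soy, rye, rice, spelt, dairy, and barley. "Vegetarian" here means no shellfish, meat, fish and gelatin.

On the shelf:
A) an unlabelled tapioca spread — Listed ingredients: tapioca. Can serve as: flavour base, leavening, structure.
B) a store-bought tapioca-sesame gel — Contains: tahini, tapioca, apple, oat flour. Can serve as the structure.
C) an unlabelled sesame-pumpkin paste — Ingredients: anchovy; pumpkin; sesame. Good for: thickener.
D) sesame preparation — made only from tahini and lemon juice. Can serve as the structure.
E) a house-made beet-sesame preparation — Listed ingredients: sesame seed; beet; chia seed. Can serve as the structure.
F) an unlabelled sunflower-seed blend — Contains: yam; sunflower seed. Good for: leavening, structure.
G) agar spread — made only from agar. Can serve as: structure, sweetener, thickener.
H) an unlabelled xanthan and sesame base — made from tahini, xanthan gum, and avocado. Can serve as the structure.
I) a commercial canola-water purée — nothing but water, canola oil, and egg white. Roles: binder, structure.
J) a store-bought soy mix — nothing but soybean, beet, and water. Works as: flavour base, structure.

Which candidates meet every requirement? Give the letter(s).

A: only tapioca; none excluded — keep
B: has oat flour, so not Whole30-style — no
C: not usable as a structure; has anchovy, so not vegetarian — out
D: only tahini and lemon juice; none excluded — valid
E: all constraints satisfied — OK
F: only sunflower seed and yam; none excluded — OK
G: no egg, Whole30-style — keep
H: only tahini, avocado, and xanthan gum; none excluded — keep
I: has egg white, so not egg-free — reject
J: has soybean, so not Whole30-style — out

A, D, E, F, G, H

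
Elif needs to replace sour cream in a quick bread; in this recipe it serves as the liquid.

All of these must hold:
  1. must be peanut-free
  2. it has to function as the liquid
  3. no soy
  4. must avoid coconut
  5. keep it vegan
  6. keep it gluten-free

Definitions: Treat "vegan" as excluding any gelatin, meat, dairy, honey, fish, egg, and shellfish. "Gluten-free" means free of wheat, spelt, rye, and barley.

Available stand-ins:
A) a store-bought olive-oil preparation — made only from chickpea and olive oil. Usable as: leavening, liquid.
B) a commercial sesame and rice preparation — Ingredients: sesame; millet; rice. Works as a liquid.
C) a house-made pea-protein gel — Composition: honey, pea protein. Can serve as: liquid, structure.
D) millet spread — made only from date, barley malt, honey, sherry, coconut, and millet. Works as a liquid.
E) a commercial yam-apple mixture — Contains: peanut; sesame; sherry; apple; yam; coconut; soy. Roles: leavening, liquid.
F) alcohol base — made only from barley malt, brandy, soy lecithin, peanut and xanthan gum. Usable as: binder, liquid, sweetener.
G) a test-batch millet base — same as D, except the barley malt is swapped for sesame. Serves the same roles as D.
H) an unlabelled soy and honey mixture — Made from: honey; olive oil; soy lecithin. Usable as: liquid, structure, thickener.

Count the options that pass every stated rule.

A: works as a liquid, gluten-free, vegan — OK
B: only rice, sesame and millet; none excluded — valid
C: has honey, so not vegan — out
D: has honey, so not vegan; has barley malt, so not gluten-free (and 1 more) — no
E: has coconut, so not coconut-free; has peanut, so not peanut-free (and 1 more) — reject
F: has barley malt, so not gluten-free; has peanut, so not peanut-free (and 1 more) — out
G: has honey, so not vegan; has coconut, so not coconut-free — no
H: has honey, so not vegan; has soy lecithin, so not soy-free — reject

2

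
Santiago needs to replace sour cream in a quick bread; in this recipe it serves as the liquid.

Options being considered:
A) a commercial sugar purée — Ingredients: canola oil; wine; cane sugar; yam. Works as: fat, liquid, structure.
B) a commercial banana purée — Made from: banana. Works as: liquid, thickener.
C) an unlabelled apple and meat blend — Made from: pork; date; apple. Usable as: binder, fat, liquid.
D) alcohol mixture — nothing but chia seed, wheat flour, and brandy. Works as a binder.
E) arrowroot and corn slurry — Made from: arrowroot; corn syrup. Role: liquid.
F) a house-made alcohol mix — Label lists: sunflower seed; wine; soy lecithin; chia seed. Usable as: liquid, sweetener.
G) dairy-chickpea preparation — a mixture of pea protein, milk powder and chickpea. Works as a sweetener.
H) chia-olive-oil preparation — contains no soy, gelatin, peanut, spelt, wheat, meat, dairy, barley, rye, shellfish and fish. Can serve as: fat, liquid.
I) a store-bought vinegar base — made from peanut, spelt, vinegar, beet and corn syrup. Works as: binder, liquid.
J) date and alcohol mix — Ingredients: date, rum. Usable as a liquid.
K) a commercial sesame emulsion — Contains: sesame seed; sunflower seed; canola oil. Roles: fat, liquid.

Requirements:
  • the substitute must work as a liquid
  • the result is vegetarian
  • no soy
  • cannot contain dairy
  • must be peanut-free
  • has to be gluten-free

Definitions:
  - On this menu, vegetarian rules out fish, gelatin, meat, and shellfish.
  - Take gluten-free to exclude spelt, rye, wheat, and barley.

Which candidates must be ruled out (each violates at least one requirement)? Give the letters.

A: works as a liquid, no peanut, no soy — OK
B: nothing on the exclusion list — OK
C: has pork, so not vegetarian — out
D: not usable as a liquid; has wheat flour, so not gluten-free — reject
E: works as a liquid, vegetarian, no peanut — keep
F: has soy lecithin, so not soy-free — reject
G: not usable as a liquid; has milk powder, so not dairy-free — out
H: nothing on the exclusion list — keep
I: has spelt, so not gluten-free; has peanut, so not peanut-free — out
J: every rule checks out — keep
K: every rule checks out — valid

C, D, F, G, I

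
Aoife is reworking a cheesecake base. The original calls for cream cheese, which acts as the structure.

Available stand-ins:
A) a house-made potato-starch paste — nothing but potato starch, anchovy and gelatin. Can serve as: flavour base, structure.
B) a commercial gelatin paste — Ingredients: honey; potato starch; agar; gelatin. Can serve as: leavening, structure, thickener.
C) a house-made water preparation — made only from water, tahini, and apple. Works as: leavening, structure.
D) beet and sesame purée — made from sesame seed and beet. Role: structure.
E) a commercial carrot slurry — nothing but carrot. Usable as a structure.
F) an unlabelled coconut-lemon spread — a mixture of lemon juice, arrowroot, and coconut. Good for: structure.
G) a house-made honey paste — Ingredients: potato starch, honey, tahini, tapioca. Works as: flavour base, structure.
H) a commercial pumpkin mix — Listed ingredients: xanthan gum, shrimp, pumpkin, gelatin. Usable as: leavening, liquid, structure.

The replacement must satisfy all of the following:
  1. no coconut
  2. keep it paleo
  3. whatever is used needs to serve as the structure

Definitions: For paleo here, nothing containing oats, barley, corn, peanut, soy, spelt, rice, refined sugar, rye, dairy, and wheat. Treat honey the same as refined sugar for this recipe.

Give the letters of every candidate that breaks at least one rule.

A: nothing on the exclusion list — keep
B: has honey, so not paleo — out
C: only tahini, water, and apple; none excluded — valid
D: every rule checks out — valid
E: only carrot; none excluded — keep
F: has coconut, so not coconut-free — no
G: has honey, so not paleo — reject
H: gelatin and shrimp etc. — none of it excluded — OK

B, F, G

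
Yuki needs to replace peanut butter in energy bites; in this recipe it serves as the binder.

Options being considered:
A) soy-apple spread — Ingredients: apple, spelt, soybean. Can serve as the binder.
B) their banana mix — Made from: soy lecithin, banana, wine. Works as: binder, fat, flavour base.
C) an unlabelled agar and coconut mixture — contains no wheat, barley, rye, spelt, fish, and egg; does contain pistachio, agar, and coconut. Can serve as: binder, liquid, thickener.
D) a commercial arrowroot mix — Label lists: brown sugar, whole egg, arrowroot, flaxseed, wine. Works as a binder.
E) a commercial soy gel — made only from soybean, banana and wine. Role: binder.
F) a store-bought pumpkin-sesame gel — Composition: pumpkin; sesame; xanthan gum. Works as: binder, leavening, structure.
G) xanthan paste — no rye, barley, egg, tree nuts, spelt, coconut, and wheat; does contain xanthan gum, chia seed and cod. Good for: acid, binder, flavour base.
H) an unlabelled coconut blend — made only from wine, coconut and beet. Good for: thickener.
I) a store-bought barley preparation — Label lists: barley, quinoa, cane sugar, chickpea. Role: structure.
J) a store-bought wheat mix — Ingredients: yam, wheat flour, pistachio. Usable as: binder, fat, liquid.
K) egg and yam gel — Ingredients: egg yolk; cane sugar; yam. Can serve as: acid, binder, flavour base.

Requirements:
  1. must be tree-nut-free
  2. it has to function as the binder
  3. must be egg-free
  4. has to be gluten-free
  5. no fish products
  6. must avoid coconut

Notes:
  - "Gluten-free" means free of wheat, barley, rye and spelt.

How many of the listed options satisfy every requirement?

A: has spelt, so not gluten-free — out
B: only wine, soy lecithin and banana; none excluded — valid
C: has pistachio, so not tree-nut-free; has coconut, so not coconut-free — reject
D: has whole egg, so not egg-free — no
E: every rule checks out — valid
F: every rule checks out — OK
G: has cod, so not fish-free — no
H: not usable as a binder; has coconut, so not coconut-free — reject
I: not usable as a binder; has barley, so not gluten-free — no
J: has wheat flour, so not gluten-free; has pistachio, so not tree-nut-free — out
K: has egg yolk, so not egg-free — reject

3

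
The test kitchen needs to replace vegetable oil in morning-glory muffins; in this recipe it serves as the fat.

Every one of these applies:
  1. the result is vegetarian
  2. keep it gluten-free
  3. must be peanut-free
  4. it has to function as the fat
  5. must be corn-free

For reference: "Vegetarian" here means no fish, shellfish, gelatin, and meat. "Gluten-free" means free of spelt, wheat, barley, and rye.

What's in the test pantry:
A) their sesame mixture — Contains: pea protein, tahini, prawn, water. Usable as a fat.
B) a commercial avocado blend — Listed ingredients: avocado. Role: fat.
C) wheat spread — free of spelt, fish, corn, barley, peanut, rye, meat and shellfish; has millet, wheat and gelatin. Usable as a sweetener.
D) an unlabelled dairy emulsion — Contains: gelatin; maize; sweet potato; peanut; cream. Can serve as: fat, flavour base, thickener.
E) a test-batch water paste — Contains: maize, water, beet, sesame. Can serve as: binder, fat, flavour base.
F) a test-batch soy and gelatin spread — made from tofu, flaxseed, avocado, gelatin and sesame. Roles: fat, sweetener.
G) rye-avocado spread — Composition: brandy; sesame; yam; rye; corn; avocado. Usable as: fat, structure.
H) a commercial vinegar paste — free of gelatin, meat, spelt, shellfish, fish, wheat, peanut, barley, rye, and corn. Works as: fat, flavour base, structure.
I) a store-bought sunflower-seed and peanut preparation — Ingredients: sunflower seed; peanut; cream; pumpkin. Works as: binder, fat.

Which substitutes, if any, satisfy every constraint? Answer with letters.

B, H

A: has prawn, so not vegetarian — reject
B: only avocado; none excluded — OK
C: not usable as a fat; has gelatin, so not vegetarian (and 1 more) — no
D: has gelatin, so not vegetarian; has peanut, so not peanut-free (and 1 more) — no
E: has maize, so not corn-free — no
F: has gelatin, so not vegetarian — out
G: has rye, so not gluten-free; has corn, so not corn-free — no
H: vegetarian, no corn — keep
I: has peanut, so not peanut-free — out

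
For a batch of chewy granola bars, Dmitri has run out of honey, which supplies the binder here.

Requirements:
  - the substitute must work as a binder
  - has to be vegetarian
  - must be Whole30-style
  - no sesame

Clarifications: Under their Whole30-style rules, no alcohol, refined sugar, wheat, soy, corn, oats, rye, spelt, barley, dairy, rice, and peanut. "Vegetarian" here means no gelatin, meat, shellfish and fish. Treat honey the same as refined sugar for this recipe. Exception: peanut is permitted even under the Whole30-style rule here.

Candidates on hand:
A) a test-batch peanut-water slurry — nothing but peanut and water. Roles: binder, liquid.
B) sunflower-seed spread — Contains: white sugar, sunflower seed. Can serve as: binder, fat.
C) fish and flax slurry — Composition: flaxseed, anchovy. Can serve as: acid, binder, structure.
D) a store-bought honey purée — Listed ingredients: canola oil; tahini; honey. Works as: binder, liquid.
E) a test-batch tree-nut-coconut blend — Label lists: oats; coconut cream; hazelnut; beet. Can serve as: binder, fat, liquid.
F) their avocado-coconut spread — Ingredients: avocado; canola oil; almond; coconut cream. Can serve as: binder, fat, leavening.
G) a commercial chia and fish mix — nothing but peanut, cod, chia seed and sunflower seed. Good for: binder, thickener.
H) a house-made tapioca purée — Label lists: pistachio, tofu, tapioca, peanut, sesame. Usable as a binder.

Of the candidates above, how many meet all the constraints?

2

A: peanut is permitted under the Whole30-style carve-out; nothing else excluded — keep
B: has white sugar, so not Whole30-style — out
C: has anchovy, so not vegetarian — reject
D: has honey, so not Whole30-style; has tahini, so not sesame-free — reject
E: has oats, so not Whole30-style — out
F: coconut cream and almond etc. — none of it excluded — keep
G: has cod, so not vegetarian — no
H: has tofu, so not Whole30-style; has sesame, so not sesame-free — no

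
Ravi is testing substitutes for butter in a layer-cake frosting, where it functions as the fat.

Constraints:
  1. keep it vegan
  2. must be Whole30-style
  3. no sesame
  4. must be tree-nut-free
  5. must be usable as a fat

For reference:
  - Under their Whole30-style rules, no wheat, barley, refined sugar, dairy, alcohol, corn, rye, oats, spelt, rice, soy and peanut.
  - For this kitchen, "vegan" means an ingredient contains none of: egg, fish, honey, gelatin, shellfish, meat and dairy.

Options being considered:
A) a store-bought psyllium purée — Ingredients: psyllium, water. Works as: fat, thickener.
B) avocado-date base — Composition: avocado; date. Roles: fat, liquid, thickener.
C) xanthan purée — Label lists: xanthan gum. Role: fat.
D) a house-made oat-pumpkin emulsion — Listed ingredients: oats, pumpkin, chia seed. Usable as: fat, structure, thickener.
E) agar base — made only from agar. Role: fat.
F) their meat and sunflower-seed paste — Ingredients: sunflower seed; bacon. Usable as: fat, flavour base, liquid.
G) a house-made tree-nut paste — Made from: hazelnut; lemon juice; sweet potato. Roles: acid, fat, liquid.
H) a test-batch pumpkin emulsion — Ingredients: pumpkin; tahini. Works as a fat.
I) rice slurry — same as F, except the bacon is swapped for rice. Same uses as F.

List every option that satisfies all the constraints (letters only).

A: no sesame, no tree nuts — OK
B: only avocado and date; none excluded — valid
C: only xanthan gum; none excluded — keep
D: has oats, so not Whole30-style — reject
E: only agar; none excluded — valid
F: has bacon, so not vegan — out
G: has hazelnut, so not tree-nut-free — reject
H: has tahini, so not sesame-free — no
I: has rice, so not Whole30-style — no

A, B, C, E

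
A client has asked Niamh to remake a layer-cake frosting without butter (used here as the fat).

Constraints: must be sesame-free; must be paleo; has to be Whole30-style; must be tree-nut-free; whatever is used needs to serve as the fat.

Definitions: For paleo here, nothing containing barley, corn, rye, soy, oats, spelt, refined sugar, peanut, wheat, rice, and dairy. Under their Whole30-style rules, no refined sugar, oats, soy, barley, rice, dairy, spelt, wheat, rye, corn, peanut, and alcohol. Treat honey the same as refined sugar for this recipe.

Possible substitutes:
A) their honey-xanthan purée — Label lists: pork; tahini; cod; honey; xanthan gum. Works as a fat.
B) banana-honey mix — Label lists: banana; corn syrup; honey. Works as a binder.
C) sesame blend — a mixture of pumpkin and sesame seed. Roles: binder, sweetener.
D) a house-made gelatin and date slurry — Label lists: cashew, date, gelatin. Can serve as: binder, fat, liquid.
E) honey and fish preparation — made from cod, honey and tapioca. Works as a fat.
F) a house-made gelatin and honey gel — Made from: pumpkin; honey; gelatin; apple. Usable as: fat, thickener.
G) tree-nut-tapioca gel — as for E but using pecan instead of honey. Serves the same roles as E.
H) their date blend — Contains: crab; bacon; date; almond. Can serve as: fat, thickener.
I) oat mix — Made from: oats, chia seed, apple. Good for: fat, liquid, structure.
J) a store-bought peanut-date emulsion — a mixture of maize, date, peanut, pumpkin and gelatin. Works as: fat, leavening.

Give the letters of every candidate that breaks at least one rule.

A: has honey, so not paleo; has honey, so not Whole30-style (and 1 more) — no
B: not usable as a fat; has corn syrup, so not paleo (and 1 more) — no
C: not usable as a fat; has sesame seed, so not sesame-free — no
D: has cashew, so not tree-nut-free — reject
E: has honey, so not paleo; has honey, so not Whole30-style — out
F: has honey, so not paleo; has honey, so not Whole30-style — out
G: has pecan, so not tree-nut-free — reject
H: has almond, so not tree-nut-free — reject
I: has oats, so not paleo; has oats, so not Whole30-style — out
J: has maize, so not paleo; has maize, so not Whole30-style — reject

A, B, C, D, E, F, G, H, I, J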